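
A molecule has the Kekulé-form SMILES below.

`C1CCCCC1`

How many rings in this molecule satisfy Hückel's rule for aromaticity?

The SMILES encodes a six-membered saturated carbon ring.
The 6-membered ring has only sp³ atoms, so it is not fully conjugated — not aromatic (cyclohexane).

0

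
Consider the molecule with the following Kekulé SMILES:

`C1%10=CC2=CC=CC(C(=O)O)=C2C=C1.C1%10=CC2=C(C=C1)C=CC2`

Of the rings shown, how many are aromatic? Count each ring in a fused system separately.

3

The SMILES encodes two fused six-membered carbon rings, each with three alternating C=C double bonds; a six-membered carbon ring with three alternating C=C double bonds, fused to a five-membered carbon ring containing one C=C double bond and one sp³ carbon.
The fused 6/6-membered bicyclic is a single π system with 10 sp² atoms and 10 π electrons from ring double bonds. 10 = 4(2)+2, so the system is aromatic and both rings count as aromatic (naphthalene).
The 6-membered ring is planar and fully conjugated; 3 ring double bonds give 6 π electrons. 6 = 4(1)+2, so it is aromatic (benzene ring).
The 5-membered ring has one sp³ carbon, so it is not fully conjugated — not aromatic (cyclopentene ring).
3 of the 4 rings are aromatic. Total: 3.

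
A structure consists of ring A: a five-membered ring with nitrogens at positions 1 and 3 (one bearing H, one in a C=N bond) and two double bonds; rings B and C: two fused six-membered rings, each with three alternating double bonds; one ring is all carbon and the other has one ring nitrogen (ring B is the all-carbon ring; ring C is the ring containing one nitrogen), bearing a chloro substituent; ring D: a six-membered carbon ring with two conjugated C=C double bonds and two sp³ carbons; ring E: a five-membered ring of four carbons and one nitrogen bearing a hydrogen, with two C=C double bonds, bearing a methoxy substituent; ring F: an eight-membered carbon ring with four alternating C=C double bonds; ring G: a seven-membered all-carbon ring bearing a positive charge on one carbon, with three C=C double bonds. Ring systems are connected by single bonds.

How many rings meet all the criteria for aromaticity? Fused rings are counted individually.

Ring A is planar and fully conjugated; 2 ring double bonds (4 π electrons) plus a heteroatom lone pair (2) give 6 π electrons. Since 6 = 4n+2 (n=1), ring A is aromatic (imidazole).
Rings B and C form a fused bicyclic system (with one nitrogen) with 10 sp² atoms and 10 π electrons from ring double bonds. 10 = 4(2)+2, so the system is aromatic and both rings count as aromatic (quinoline).
Ring D has two sp³ carbons, so it is not fully conjugated — not aromatic (1,3-cyclohexadiene).
Ring E has a continuous p-orbital overlap around the ring; 2 ring double bonds (4 π electrons) plus a heteroatom lone pair (2) give 6 π electrons. Since 6 = 4n+2 (n=1), ring E is aromatic (pyrrole).
Ring F has only sp² ring atoms; a planar conformation would have a fully conjugated π system of 8 electrons. But 8 = 4(2), which is 4n not 4n+2, so ring F is not aromatic (cyclooctatetraene) — cyclooctatetraene distorts into a non-planar tub to avoid antiaromaticity.
Ring G is fully conjugated (every ring atom contributes a p orbital); 3 ring double bonds (6 π electrons) plus the carbocation's empty p orbital (0, but keeps the ring conjugated) give 6 π electrons. That satisfies 4n+2 with n=1, so ring G is aromatic (tropylium cation).
Aromatic: A, B, C, E, G. Total: 5.

5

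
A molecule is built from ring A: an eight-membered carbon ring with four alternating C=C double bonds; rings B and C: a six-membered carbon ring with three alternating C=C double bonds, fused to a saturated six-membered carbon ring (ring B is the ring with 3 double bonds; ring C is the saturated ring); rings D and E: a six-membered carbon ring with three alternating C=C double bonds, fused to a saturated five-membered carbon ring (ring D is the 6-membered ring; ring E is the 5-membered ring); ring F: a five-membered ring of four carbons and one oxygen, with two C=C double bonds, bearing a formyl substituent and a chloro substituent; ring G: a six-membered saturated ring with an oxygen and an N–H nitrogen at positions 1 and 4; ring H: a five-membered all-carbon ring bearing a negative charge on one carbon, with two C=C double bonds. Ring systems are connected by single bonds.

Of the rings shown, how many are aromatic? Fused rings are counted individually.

Ring A has only sp² ring atoms; a planar conformation would have a fully conjugated π system of 8 electrons. But 8 = 4(2), which is 4n not 4n+2, so ring A is not aromatic (cyclooctatetraene) — cyclooctatetraene distorts into a non-planar tub to avoid antiaromaticity.
Ring B is planar and fully conjugated; 3 ring double bonds give 6 π electrons. 6 = 4(1)+2, so ring B is aromatic (benzene ring).
Ring C has four sp³ carbons, so it is not fully conjugated — not aromatic (cyclohexane ring).
Ring D is fully conjugated (every ring atom contributes a p orbital); 3 ring double bonds give 6 π electrons. That satisfies 4n+2 with n=1, so ring D is aromatic (benzene ring).
Ring E has three sp³ carbons, so it is not fully conjugated — not aromatic (cyclopentane ring).
Ring F is fully conjugated (every ring atom contributes a p orbital); 2 ring double bonds (4 π electrons) plus a heteroatom lone pair (2) give 6 π electrons. 6 = 4(1)+2, so ring F is aromatic (furan).
Ring G has only sp³ atoms, so it is not fully conjugated — not aromatic (morpholine).
Ring H has a continuous p-orbital overlap around the ring; 2 ring double bonds (4 π electrons) plus the carbanion lone pair (2) give 6 π electrons. That satisfies 4n+2 with n=1, so ring H is aromatic (cyclopentadienyl anion).
Aromatic: B, D, F, H. Total: 4.

4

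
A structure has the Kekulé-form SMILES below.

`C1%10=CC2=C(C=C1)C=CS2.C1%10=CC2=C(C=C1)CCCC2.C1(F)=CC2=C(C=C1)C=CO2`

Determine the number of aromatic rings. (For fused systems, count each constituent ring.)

The SMILES encodes a six-membered carbon ring with three alternating C=C double bonds, fused to a five-membered ring containing one sulfur and two C=C double bonds; a six-membered carbon ring with three alternating C=C double bonds, fused to a saturated six-membered carbon ring; a six-membered carbon ring with three alternating C=C double bonds, fused to a five-membered ring containing one oxygen and two C=C double bonds.
The fused 6/5-membered bicyclic (with one sulfur) is a single π system with 9 sp² atoms and 10 π electrons from ring double bonds plus a heteroatom lone pair. 10 = 4(2)+2, so the system is aromatic and both rings count as aromatic (benzothiophene).
The 6-membered ring has a continuous p-orbital overlap around the ring; 3 ring double bonds give 6 π electrons. Since 6 = 4n+2 (n=1), it is aromatic (benzene ring).
The second 6-membered ring has four sp³ carbons, so it is not fully conjugated — not aromatic (cyclohexane ring).
The fused 6/5-membered bicyclic (with one oxygen) is a single π system with 9 sp² atoms and 10 π electrons from ring double bonds plus a heteroatom lone pair. 10 = 4(2)+2, so the system is aromatic and both rings count as aromatic (benzofuran).
5 of the 6 rings are aromatic. Total: 5.

5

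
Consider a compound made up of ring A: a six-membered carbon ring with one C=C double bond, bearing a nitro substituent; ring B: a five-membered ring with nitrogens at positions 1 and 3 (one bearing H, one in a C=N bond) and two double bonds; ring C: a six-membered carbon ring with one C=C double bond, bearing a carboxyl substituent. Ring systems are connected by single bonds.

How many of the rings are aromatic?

1

Ring A has four sp³ carbons, so it is not fully conjugated — not aromatic (cyclohexene).
Ring B is planar and fully conjugated; 2 ring double bonds (4 π electrons) plus a heteroatom lone pair (2) give 6 π electrons. That satisfies 4n+2 with n=1, so ring B is aromatic (imidazole).
Ring C has four sp³ carbons, so it is not fully conjugated — not aromatic (cyclohexene).
Aromatic: B. Total: 1.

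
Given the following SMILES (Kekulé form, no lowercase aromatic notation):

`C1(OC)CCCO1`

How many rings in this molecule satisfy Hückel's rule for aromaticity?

0

The SMILES encodes a five-membered saturated ring of four carbons and one oxygen.
The 5-membered ring with one oxygen has only sp³ atoms, so it is not fully conjugated — not aromatic (tetrahydrofuran).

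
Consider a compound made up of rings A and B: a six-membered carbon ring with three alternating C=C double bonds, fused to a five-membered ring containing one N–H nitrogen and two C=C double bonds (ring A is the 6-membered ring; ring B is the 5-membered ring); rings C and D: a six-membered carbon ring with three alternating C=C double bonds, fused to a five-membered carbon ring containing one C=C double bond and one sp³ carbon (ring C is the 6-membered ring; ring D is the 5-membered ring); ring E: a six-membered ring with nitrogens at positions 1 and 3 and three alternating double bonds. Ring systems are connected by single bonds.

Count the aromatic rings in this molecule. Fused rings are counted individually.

4

Rings A and B form a fused bicyclic system (with one N–H) with 9 sp² atoms and 10 π electrons from ring double bonds plus a heteroatom lone pair. 10 = 4(2)+2, so the system is aromatic and both rings count as aromatic (indole).
Ring C is planar and fully conjugated; 3 ring double bonds give 6 π electrons. That satisfies 4n+2 with n=1, so ring C is aromatic (benzene ring).
Ring D has one sp³ carbon, so it is not fully conjugated — not aromatic (cyclopentene ring).
Ring E is planar and fully conjugated; 3 ring double bonds give 6 π electrons. Since 6 = 4n+2 (n=1), ring E is aromatic (pyrimidine).
Aromatic: A, B, C, E. Total: 4.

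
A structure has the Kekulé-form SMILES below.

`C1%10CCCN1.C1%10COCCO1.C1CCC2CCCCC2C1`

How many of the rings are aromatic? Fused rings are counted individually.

The SMILES encodes a five-membered saturated ring of four carbons and one N–H nitrogen; a six-membered saturated ring with oxygens at positions 1 and 4; two fused six-membered saturated carbon rings.
The 5-membered ring with one N–H has only sp³ atoms, so it is not fully conjugated — not aromatic (pyrrolidine).
The 6-membered ring with two oxygens (1,4) has only sp³ atoms, so it is not fully conjugated — not aromatic (1,4-dioxane).
The 6-membered ring has only sp³ atoms, so it is not fully conjugated — not aromatic (cyclohexane ring).
The second 6-membered ring has only sp³ atoms, so it is not fully conjugated — not aromatic (cyclohexane ring).
None of the rings are aromatic. Total: 0.

0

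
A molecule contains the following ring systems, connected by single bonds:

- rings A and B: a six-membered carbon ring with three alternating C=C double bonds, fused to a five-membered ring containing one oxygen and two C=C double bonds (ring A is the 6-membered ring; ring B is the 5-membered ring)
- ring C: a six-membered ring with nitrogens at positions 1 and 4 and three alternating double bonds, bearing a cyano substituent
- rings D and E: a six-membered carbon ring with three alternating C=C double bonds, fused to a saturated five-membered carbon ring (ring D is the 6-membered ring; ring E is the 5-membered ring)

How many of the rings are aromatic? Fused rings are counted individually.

4

Rings A and B form a fused bicyclic system (with one oxygen) with 9 sp² atoms and 10 π electrons from ring double bonds plus a heteroatom lone pair. 10 = 4(2)+2, so the system is aromatic and both rings count as aromatic (benzofuran).
Ring C has a continuous p-orbital overlap around the ring; 3 ring double bonds give 6 π electrons. That satisfies 4n+2 with n=1, so ring C is aromatic (pyrazine).
Ring D is planar and fully conjugated; 3 ring double bonds give 6 π electrons. 6 = 4(1)+2, so ring D is aromatic (benzene ring).
Ring E has three sp³ carbons, so it is not fully conjugated — not aromatic (cyclopentane ring).
Aromatic: A, B, C, D. Total: 4.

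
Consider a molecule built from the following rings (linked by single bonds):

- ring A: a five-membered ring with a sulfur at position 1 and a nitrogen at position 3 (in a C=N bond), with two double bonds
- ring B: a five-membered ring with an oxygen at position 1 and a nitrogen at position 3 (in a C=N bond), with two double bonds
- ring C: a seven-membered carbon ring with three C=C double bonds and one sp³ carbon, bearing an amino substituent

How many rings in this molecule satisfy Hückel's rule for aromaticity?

Ring A has a continuous p-orbital overlap around the ring; 2 ring double bonds (4 π electrons) plus a heteroatom lone pair (2) give 6 π electrons. 6 = 4(1)+2, so ring A is aromatic (thiazole).
Ring B is fully conjugated (every ring atom contributes a p orbital); 2 ring double bonds (4 π electrons) plus a heteroatom lone pair (2) give 6 π electrons. 6 = 4(1)+2, so ring B is aromatic (oxazole).
Ring C has one sp³ carbon, so it is not fully conjugated — not aromatic (cycloheptatriene).
Aromatic: A, B. Total: 2.

2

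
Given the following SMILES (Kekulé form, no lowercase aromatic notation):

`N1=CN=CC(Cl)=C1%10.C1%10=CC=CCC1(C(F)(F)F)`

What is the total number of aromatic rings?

1

The SMILES encodes a six-membered ring with nitrogens at positions 1 and 3 and three alternating double bonds; a six-membered carbon ring with two conjugated C=C double bonds and two sp³ carbons.
The 6-membered ring with two nitrogens (1,3) is fully conjugated (every ring atom contributes a p orbital); 3 ring double bonds give 6 π electrons. That satisfies 4n+2 with n=1, so it is aromatic (pyrimidine).
The 6-membered ring has two sp³ carbons, so it is not fully conjugated — not aromatic (1,3-cyclohexadiene).
1 of the 2 rings is aromatic. Total: 1.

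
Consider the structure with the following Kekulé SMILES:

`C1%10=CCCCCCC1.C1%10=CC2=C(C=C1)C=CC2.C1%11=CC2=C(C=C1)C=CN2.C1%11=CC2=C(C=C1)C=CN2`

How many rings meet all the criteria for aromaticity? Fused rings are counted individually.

The SMILES encodes an eight-membered carbon ring with one C=C double bond; a six-membered carbon ring with three alternating C=C double bonds, fused to a five-membered carbon ring containing one C=C double bond and one sp³ carbon; a six-membered carbon ring with three alternating C=C double bonds, fused to a five-membered ring containing one N–H nitrogen and two C=C double bonds; a six-membered carbon ring with three alternating C=C double bonds, fused to a five-membered ring containing one N–H nitrogen and two C=C double bonds.
The 8-membered ring has six sp³ carbons, so it is not fully conjugated — not aromatic (cyclooctene).
The 6-membered ring has a continuous p-orbital overlap around the ring; 3 ring double bonds give 6 π electrons. That satisfies 4n+2 with n=1, so it is aromatic (benzene ring).
The 5-membered ring has one sp³ carbon, so it is not fully conjugated — not aromatic (cyclopentene ring).
The fused 6/5-membered bicyclic (with one N–H) is a single π system with 9 sp² atoms and 10 π electrons from ring double bonds plus a heteroatom lone pair. 10 = 4(2)+2, so the system is aromatic and both rings count as aromatic (indole).
The fused 6/5-membered bicyclic (with one N–H) is a single π system with 9 sp² atoms and 10 π electrons from ring double bonds plus a heteroatom lone pair. 10 = 4(2)+2, so the system is aromatic and both rings count as aromatic (indole).
5 of the 7 rings are aromatic. Total: 5.

5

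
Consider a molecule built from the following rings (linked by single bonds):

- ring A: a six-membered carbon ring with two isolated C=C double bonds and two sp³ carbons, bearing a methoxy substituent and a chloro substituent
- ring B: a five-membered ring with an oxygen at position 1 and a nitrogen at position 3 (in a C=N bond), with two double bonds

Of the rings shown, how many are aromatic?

Ring A has two sp³ carbons, so it is not fully conjugated — not aromatic (1,4-cyclohexadiene).
Ring B is planar and fully conjugated; 2 ring double bonds (4 π electrons) plus a heteroatom lone pair (2) give 6 π electrons. Since 6 = 4n+2 (n=1), ring B is aromatic (oxazole).
Aromatic: B. Total: 1.

1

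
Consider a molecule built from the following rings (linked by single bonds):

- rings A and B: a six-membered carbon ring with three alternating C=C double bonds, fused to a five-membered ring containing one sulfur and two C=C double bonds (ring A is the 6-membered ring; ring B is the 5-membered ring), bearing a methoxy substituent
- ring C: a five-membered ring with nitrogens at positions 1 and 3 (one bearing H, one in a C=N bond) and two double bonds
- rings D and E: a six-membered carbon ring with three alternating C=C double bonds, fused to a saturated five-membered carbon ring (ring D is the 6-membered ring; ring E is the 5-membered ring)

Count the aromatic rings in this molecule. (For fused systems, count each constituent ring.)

4

Rings A and B form a fused bicyclic system (with one sulfur) with 9 sp² atoms and 10 π electrons from ring double bonds plus a heteroatom lone pair. 10 = 4(2)+2, so the system is aromatic and both rings count as aromatic (benzothiophene).
Ring C is planar and fully conjugated; 2 ring double bonds (4 π electrons) plus a heteroatom lone pair (2) give 6 π electrons. Since 6 = 4n+2 (n=1), ring C is aromatic (imidazole).
Ring D has a continuous p-orbital overlap around the ring; 3 ring double bonds give 6 π electrons. Since 6 = 4n+2 (n=1), ring D is aromatic (benzene ring).
Ring E has three sp³ carbons, so it is not fully conjugated — not aromatic (cyclopentane ring).
Aromatic: A, B, C, D. Total: 4.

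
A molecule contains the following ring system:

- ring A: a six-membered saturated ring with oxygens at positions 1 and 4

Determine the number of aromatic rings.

0

Ring A has only sp³ atoms, so it is not fully conjugated — not aromatic (1,4-dioxane).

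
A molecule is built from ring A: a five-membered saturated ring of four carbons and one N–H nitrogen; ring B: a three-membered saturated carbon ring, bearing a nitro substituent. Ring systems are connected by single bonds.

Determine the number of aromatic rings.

Ring A has only sp³ atoms, so it is not fully conjugated — not aromatic (pyrrolidine).
Ring B has only sp³ atoms, so it is not fully conjugated — not aromatic (cyclopropane).
No ring is aromatic. Total: 0.

0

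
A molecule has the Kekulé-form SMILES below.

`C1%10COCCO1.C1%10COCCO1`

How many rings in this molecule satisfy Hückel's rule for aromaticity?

The SMILES encodes a six-membered saturated ring with oxygens at positions 1 and 4; a six-membered saturated ring with oxygens at positions 1 and 4.
The 6-membered ring with two oxygens (1,4) has only sp³ atoms, so it is not fully conjugated — not aromatic (1,4-dioxane).
The second 6-membered ring with two oxygens (1,4) has only sp³ atoms, so it is not fully conjugated — not aromatic (1,4-dioxane).
None of the rings are aromatic. Total: 0.

0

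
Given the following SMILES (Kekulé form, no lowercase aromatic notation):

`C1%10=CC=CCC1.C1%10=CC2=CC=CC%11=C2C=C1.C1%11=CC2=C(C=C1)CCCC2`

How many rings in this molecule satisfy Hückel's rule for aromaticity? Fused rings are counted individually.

The SMILES encodes a six-membered carbon ring with two conjugated C=C double bonds and two sp³ carbons; two fused six-membered carbon rings, each with three alternating C=C double bonds; a six-membered carbon ring with three alternating C=C double bonds, fused to a saturated six-membered carbon ring.
The 6-membered ring has two sp³ carbons, so it is not fully conjugated — not aromatic (1,3-cyclohexadiene).
The fused 6/6-membered bicyclic is a single π system with 10 sp² atoms and 10 π electrons from ring double bonds. 10 = 4(2)+2, so the system is aromatic and both rings count as aromatic (naphthalene).
The second 6-membered ring is fully conjugated (every ring atom contributes a p orbital); 3 ring double bonds give 6 π electrons. That satisfies 4n+2 with n=1, so it is aromatic (benzene ring).
The third 6-membered ring has four sp³ carbons, so it is not fully conjugated — not aromatic (cyclohexane ring).
3 of the 5 rings are aromatic. Total: 3.

3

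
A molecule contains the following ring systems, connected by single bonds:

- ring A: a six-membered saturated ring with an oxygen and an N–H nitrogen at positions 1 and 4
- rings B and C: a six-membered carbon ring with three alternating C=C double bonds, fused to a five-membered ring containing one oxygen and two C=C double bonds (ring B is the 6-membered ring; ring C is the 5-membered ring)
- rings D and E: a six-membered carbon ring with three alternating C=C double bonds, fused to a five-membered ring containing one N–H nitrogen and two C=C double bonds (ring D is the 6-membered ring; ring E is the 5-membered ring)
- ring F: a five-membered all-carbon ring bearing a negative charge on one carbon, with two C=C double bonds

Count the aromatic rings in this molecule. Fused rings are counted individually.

5

Ring A has only sp³ atoms, so it is not fully conjugated — not aromatic (morpholine).
Rings B and C form a fused bicyclic system (with one oxygen) with 9 sp² atoms and 10 π electrons from ring double bonds plus a heteroatom lone pair. 10 = 4(2)+2, so the system is aromatic and both rings count as aromatic (benzofuran).
Rings D and E form a fused bicyclic system (with one N–H) with 9 sp² atoms and 10 π electrons from ring double bonds plus a heteroatom lone pair. 10 = 4(2)+2, so the system is aromatic and both rings count as aromatic (indole).
Ring F is fully conjugated (every ring atom contributes a p orbital); 2 ring double bonds (4 π electrons) plus the carbanion lone pair (2) give 6 π electrons. 6 = 4(1)+2, so ring F is aromatic (cyclopentadienyl anion).
Aromatic: B, C, D, E, F. Total: 5.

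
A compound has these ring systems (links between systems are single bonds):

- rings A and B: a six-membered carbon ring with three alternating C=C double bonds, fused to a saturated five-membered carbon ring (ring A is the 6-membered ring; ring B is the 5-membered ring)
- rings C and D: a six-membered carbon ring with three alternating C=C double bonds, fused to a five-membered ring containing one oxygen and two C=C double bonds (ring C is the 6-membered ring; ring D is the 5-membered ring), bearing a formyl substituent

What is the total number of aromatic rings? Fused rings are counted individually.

Ring A is planar and fully conjugated; 3 ring double bonds give 6 π electrons. That satisfies 4n+2 with n=1, so ring A is aromatic (benzene ring).
Ring B has three sp³ carbons, so it is not fully conjugated — not aromatic (cyclopentane ring).
Rings C and D form a fused bicyclic system (with one oxygen) with 9 sp² atoms and 10 π electrons from ring double bonds plus a heteroatom lone pair. 10 = 4(2)+2, so the system is aromatic and both rings count as aromatic (benzofuran).
Aromatic: A, C, D. Total: 3.

3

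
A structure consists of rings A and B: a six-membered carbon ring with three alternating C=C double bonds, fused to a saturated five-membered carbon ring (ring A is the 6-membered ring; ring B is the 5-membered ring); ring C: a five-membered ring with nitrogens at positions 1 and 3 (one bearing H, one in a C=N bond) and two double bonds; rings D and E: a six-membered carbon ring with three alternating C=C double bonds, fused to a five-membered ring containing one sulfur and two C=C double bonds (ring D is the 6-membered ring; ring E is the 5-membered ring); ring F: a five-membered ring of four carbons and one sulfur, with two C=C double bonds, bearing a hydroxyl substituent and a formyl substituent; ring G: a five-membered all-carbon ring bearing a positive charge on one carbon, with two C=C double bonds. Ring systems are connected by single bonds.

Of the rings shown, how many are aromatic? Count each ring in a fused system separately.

Ring A is planar and fully conjugated; 3 ring double bonds give 6 π electrons. Since 6 = 4n+2 (n=1), ring A is aromatic (benzene ring).
Ring B has three sp³ carbons, so it is not fully conjugated — not aromatic (cyclopentane ring).
Ring C is planar and fully conjugated; 2 ring double bonds (4 π electrons) plus a heteroatom lone pair (2) give 6 π electrons. Since 6 = 4n+2 (n=1), ring C is aromatic (imidazole).
Rings D and E form a fused bicyclic system (with one sulfur) with 9 sp² atoms and 10 π electrons from ring double bonds plus a heteroatom lone pair. 10 = 4(2)+2, so the system is aromatic and both rings count as aromatic (benzothiophene).
Ring F has a continuous p-orbital overlap around the ring; 2 ring double bonds (4 π electrons) plus a heteroatom lone pair (2) give 6 π electrons. Since 6 = 4n+2 (n=1), ring F is aromatic (thiophene).
Ring G has only sp² ring atoms; a planar conformation would have a fully conjugated π system of 4 electrons. But 4 = 4(1), which is 4n not 4n+2, so ring G is not aromatic (cyclopentadienyl cation).
Aromatic: A, C, D, E, F. Total: 5.

5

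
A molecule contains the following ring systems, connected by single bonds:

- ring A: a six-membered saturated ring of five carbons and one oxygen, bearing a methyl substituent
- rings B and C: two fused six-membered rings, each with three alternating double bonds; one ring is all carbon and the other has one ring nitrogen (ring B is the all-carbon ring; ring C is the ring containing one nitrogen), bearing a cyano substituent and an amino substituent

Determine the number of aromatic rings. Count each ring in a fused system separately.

2

Ring A has only sp³ atoms, so it is not fully conjugated — not aromatic (tetrahydropyran).
Rings B and C form a fused bicyclic system (with one nitrogen) with 10 sp² atoms and 10 π electrons from ring double bonds. 10 = 4(2)+2, so the system is aromatic and both rings count as aromatic (quinoline).
Aromatic: B, C. Total: 2.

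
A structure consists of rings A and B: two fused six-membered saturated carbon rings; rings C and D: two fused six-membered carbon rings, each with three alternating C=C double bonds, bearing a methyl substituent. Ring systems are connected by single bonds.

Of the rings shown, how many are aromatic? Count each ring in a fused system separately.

Ring A has only sp³ atoms, so it is not fully conjugated — not aromatic (cyclohexane ring).
Ring B has only sp³ atoms, so it is not fully conjugated — not aromatic (cyclohexane ring).
Rings C and D form a fused bicyclic system with 10 sp² atoms and 10 π electrons from ring double bonds. 10 = 4(2)+2, so the system is aromatic and both rings count as aromatic (naphthalene).
Aromatic: C, D. Total: 2.

2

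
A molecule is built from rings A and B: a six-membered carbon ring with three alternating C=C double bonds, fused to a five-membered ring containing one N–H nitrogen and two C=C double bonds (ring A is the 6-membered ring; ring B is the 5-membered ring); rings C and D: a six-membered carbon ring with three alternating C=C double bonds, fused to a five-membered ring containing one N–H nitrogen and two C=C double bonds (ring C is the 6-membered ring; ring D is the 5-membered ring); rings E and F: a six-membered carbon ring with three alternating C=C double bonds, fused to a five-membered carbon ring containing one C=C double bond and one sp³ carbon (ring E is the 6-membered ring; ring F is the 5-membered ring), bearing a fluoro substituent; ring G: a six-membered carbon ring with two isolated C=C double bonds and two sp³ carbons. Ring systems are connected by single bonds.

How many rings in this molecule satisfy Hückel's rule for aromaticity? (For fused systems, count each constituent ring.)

Rings A and B form a fused bicyclic system (with one N–H) with 9 sp² atoms and 10 π electrons from ring double bonds plus a heteroatom lone pair. 10 = 4(2)+2, so the system is aromatic and both rings count as aromatic (indole).
Rings C and D form a fused bicyclic system (with one N–H) with 9 sp² atoms and 10 π electrons from ring double bonds plus a heteroatom lone pair. 10 = 4(2)+2, so the system is aromatic and both rings count as aromatic (indole).
Ring E has a continuous p-orbital overlap around the ring; 3 ring double bonds give 6 π electrons. Since 6 = 4n+2 (n=1), ring E is aromatic (benzene ring).
Ring F has one sp³ carbon, so it is not fully conjugated — not aromatic (cyclopentene ring).
Ring G has two sp³ carbons, so it is not fully conjugated — not aromatic (1,4-cyclohexadiene).
Aromatic: A, B, C, D, E. Total: 5.

5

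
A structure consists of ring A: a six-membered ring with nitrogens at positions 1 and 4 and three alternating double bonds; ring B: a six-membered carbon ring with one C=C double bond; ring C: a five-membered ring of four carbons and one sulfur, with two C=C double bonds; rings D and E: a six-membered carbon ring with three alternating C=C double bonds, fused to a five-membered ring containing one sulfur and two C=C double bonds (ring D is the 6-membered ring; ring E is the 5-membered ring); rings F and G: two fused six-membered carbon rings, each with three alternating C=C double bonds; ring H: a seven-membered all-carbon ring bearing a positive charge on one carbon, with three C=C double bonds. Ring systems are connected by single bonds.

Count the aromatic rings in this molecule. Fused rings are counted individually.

7

Ring A is planar and fully conjugated; 3 ring double bonds give 6 π electrons. That satisfies 4n+2 with n=1, so ring A is aromatic (pyrazine).
Ring B has four sp³ carbons, so it is not fully conjugated — not aromatic (cyclohexene).
Ring C has a continuous p-orbital overlap around the ring; 2 ring double bonds (4 π electrons) plus a heteroatom lone pair (2) give 6 π electrons. Since 6 = 4n+2 (n=1), ring C is aromatic (thiophene).
Rings D and E form a fused bicyclic system (with one sulfur) with 9 sp² atoms and 10 π electrons from ring double bonds plus a heteroatom lone pair. 10 = 4(2)+2, so the system is aromatic and both rings count as aromatic (benzothiophene).
Rings F and G form a fused bicyclic system with 10 sp² atoms and 10 π electrons from ring double bonds. 10 = 4(2)+2, so the system is aromatic and both rings count as aromatic (naphthalene).
Ring H is fully conjugated (every ring atom contributes a p orbital); 3 ring double bonds (6 π electrons) plus the carbocation's empty p orbital (0, but keeps the ring conjugated) give 6 π electrons. 6 = 4(1)+2, so ring H is aromatic (tropylium cation).
Aromatic: A, C, D, E, F, G, H. Total: 7.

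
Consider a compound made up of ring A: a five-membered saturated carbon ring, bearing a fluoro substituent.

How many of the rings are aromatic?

Ring A has only sp³ atoms, so it is not fully conjugated — not aromatic (cyclopentane).

0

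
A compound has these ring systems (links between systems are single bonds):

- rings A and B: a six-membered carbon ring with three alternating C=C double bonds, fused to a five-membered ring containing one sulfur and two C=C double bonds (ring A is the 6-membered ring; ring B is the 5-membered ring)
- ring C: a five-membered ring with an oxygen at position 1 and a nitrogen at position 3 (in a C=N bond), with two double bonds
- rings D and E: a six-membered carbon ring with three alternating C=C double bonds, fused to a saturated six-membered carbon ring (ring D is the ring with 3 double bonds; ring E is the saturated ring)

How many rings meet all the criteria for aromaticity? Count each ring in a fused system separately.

Rings A and B form a fused bicyclic system (with one sulfur) with 9 sp² atoms and 10 π electrons from ring double bonds plus a heteroatom lone pair. 10 = 4(2)+2, so the system is aromatic and both rings count as aromatic (benzothiophene).
Ring C is fully conjugated (every ring atom contributes a p orbital); 2 ring double bonds (4 π electrons) plus a heteroatom lone pair (2) give 6 π electrons. Since 6 = 4n+2 (n=1), ring C is aromatic (oxazole).
Ring D is fully conjugated (every ring atom contributes a p orbital); 3 ring double bonds give 6 π electrons. Since 6 = 4n+2 (n=1), ring D is aromatic (benzene ring).
Ring E has four sp³ carbons, so it is not fully conjugated — not aromatic (cyclohexane ring).
Aromatic: A, B, C, D. Total: 4.

4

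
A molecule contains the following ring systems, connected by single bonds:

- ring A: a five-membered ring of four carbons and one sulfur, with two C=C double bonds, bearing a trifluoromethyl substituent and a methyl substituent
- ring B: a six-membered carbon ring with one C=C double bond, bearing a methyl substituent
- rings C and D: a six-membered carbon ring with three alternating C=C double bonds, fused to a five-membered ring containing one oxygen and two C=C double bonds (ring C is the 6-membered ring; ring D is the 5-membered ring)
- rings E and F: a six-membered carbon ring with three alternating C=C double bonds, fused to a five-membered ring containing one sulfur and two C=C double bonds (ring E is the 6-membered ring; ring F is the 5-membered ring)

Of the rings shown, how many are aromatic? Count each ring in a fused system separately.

5

Ring A has a continuous p-orbital overlap around the ring; 2 ring double bonds (4 π electrons) plus a heteroatom lone pair (2) give 6 π electrons. 6 = 4(1)+2, so ring A is aromatic (thiophene).
Ring B has four sp³ carbons, so it is not fully conjugated — not aromatic (cyclohexene).
Rings C and D form a fused bicyclic system (with one oxygen) with 9 sp² atoms and 10 π electrons from ring double bonds plus a heteroatom lone pair. 10 = 4(2)+2, so the system is aromatic and both rings count as aromatic (benzofuran).
Rings E and F form a fused bicyclic system (with one sulfur) with 9 sp² atoms and 10 π electrons from ring double bonds plus a heteroatom lone pair. 10 = 4(2)+2, so the system is aromatic and both rings count as aromatic (benzothiophene).
Aromatic: A, C, D, E, F. Total: 5.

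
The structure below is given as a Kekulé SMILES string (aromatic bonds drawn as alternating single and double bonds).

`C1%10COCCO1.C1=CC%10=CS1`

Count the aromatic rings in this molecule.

1

The SMILES encodes a six-membered saturated ring with oxygens at positions 1 and 4; a five-membered ring of four carbons and one sulfur, with two C=C double bonds.
The 6-membered ring with two oxygens (1,4) has only sp³ atoms, so it is not fully conjugated — not aromatic (1,4-dioxane).
The 5-membered ring with one sulfur is planar and fully conjugated; 2 ring double bonds (4 π electrons) plus a heteroatom lone pair (2) give 6 π electrons. 6 = 4(1)+2, so it is aromatic (thiophene).
1 of the 2 rings is aromatic. Total: 1.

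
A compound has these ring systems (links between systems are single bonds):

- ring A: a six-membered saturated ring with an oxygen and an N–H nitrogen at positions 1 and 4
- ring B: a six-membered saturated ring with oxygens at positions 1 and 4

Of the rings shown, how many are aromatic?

Ring A has only sp³ atoms, so it is not fully conjugated — not aromatic (morpholine).
Ring B has only sp³ atoms, so it is not fully conjugated — not aromatic (1,4-dioxane).
No ring is aromatic. Total: 0.

0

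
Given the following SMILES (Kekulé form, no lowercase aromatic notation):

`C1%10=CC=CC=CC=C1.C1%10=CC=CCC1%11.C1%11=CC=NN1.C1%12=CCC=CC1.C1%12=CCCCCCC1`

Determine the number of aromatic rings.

The SMILES encodes an eight-membered carbon ring with four alternating C=C double bonds; a six-membered carbon ring with two conjugated C=C double bonds and two sp³ carbons; a five-membered ring with two adjacent nitrogens (one bearing H, one in a double bond) and two double bonds; a six-membered carbon ring with two isolated C=C double bonds and two sp³ carbons; an eight-membered carbon ring with one C=C double bond.
The 8-membered ring has only sp² ring atoms; a planar conformation would have a fully conjugated π system of 8 electrons. But 8 = 4(2), which is 4n not 4n+2, so it is not aromatic (cyclooctatetraene) — cyclooctatetraene distorts into a non-planar tub to avoid antiaromaticity.
The 6-membered ring has two sp³ carbons, so it is not fully conjugated — not aromatic (1,3-cyclohexadiene).
The 5-membered ring with two adjacent nitrogens (one N–H, one =N–) is planar and fully conjugated; 2 ring double bonds (4 π electrons) plus a heteroatom lone pair (2) give 6 π electrons. That satisfies 4n+2 with n=1, so it is aromatic (pyrazole).
The second 6-membered ring has two sp³ carbons, so it is not fully conjugated — not aromatic (1,4-cyclohexadiene).
The second 8-membered ring has six sp³ carbons, so it is not fully conjugated — not aromatic (cyclooctene).
1 of the 5 rings is aromatic. Total: 1.

1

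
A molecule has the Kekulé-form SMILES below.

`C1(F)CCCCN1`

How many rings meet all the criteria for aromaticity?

The SMILES encodes a six-membered saturated ring of five carbons and one N–H nitrogen.
The 6-membered ring with one N–H has only sp³ atoms, so it is not fully conjugated — not aromatic (piperidine).

0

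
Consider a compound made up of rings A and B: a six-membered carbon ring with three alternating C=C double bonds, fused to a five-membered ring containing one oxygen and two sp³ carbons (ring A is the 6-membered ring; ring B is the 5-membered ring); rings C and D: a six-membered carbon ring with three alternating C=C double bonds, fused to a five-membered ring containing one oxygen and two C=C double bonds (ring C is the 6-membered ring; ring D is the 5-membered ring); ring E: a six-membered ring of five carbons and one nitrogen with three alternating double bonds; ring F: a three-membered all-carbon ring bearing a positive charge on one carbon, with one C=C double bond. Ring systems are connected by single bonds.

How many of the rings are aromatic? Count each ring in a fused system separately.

5

Ring A is planar and fully conjugated; 3 ring double bonds give 6 π electrons. 6 = 4(1)+2, so ring A is aromatic (benzene ring).
Ring B has two sp³ carbons, so it is not fully conjugated — not aromatic (oxolane ring).
Rings C and D form a fused bicyclic system (with one oxygen) with 9 sp² atoms and 10 π electrons from ring double bonds plus a heteroatom lone pair. 10 = 4(2)+2, so the system is aromatic and both rings count as aromatic (benzofuran).
Ring E has a continuous p-orbital overlap around the ring; 3 ring double bonds give 6 π electrons. Since 6 = 4n+2 (n=1), ring E is aromatic (pyridine).
Ring F is planar and fully conjugated; 1 ring double bond (2 π electrons) plus the carbocation's empty p orbital (0, but keeps the ring conjugated) give 2 π electrons. That satisfies 4n+2 with n=0, so ring F is aromatic (cyclopropenyl cation).
Aromatic: A, C, D, E, F. Total: 5.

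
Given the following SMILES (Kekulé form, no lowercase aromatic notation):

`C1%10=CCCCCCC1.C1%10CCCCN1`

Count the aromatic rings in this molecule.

The SMILES encodes an eight-membered carbon ring with one C=C double bond; a six-membered saturated ring of five carbons and one N–H nitrogen.
The 8-membered ring has six sp³ carbons, so it is not fully conjugated — not aromatic (cyclooctene).
The 6-membered ring with one N–H has only sp³ atoms, so it is not fully conjugated — not aromatic (piperidine).
None of the rings are aromatic. Total: 0.

0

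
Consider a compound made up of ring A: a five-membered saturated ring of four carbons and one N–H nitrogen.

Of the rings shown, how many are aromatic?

0

Ring A has only sp³ atoms, so it is not fully conjugated — not aromatic (pyrrolidine).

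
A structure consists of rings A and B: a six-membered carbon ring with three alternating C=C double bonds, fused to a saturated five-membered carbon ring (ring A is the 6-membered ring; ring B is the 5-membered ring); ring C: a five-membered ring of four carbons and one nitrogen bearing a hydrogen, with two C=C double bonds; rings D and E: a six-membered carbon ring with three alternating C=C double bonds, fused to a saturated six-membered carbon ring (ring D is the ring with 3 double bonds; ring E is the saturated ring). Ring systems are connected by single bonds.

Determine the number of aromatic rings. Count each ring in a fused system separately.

Ring A is fully conjugated (every ring atom contributes a p orbital); 3 ring double bonds give 6 π electrons. 6 = 4(1)+2, so ring A is aromatic (benzene ring).
Ring B has three sp³ carbons, so it is not fully conjugated — not aromatic (cyclopentane ring).
Ring C is fully conjugated (every ring atom contributes a p orbital); 2 ring double bonds (4 π electrons) plus a heteroatom lone pair (2) give 6 π electrons. That satisfies 4n+2 with n=1, so ring C is aromatic (pyrrole).
Ring D is planar and fully conjugated; 3 ring double bonds give 6 π electrons. Since 6 = 4n+2 (n=1), ring D is aromatic (benzene ring).
Ring E has four sp³ carbons, so it is not fully conjugated — not aromatic (cyclohexane ring).
Aromatic: A, C, D. Total: 3.

3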